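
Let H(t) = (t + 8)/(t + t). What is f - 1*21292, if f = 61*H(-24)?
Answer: -63815/3 ≈ -21272.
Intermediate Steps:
H(t) = (8 + t)/(2*t) (H(t) = (8 + t)/((2*t)) = (8 + t)*(1/(2*t)) = (8 + t)/(2*t))
f = 61/3 (f = 61*((1/2)*(8 - 24)/(-24)) = 61*((1/2)*(-1/24)*(-16)) = 61*(1/3) = 61/3 ≈ 20.333)
f - 1*21292 = 61/3 - 1*21292 = 61/3 - 21292 = -63815/3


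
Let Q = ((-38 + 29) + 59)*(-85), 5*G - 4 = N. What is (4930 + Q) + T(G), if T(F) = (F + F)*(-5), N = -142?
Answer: 956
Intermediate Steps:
G = -138/5 (G = 4/5 + (1/5)*(-142) = 4/5 - 142/5 = -138/5 ≈ -27.600)
T(F) = -10*F (T(F) = (2*F)*(-5) = -10*F)
Q = -4250 (Q = (-9 + 59)*(-85) = 50*(-85) = -4250)
(4930 + Q) + T(G) = (4930 - 4250) - 10*(-138/5) = 680 + 276 = 956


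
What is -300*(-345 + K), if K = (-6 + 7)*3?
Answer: 102600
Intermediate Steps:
K = 3 (K = 1*3 = 3)
-300*(-345 + K) = -300*(-345 + 3) = -300*(-342) = 102600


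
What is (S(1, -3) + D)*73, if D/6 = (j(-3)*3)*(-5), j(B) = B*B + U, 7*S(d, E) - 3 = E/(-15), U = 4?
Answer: -2988182/35 ≈ -85377.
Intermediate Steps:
S(d, E) = 3/7 - E/105 (S(d, E) = 3/7 + (E/(-15))/7 = 3/7 + (E*(-1/15))/7 = 3/7 + (-E/15)/7 = 3/7 - E/105)
j(B) = 4 + B² (j(B) = B*B + 4 = B² + 4 = 4 + B²)
D = -1170 (D = 6*(((4 + (-3)²)*3)*(-5)) = 6*(((4 + 9)*3)*(-5)) = 6*((13*3)*(-5)) = 6*(39*(-5)) = 6*(-195) = -1170)
(S(1, -3) + D)*73 = ((3/7 - 1/105*(-3)) - 1170)*73 = ((3/7 + 1/35) - 1170)*73 = (16/35 - 1170)*73 = -40934/35*73 = -2988182/35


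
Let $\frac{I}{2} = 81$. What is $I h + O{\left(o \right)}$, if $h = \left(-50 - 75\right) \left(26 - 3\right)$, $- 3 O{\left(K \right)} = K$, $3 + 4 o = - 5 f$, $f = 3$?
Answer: $- \frac{931497}{2} \approx -4.6575 \cdot 10^{5}$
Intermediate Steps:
$o = - \frac{9}{2}$ ($o = - \frac{3}{4} + \frac{\left(-5\right) 3}{4} = - \frac{3}{4} + \frac{1}{4} \left(-15\right) = - \frac{3}{4} - \frac{15}{4} = - \frac{9}{2} \approx -4.5$)
$O{\left(K \right)} = - \frac{K}{3}$
$I = 162$ ($I = 2 \cdot 81 = 162$)
$h = -2875$ ($h = \left(-125\right) 23 = -2875$)
$I h + O{\left(o \right)} = 162 \left(-2875\right) - - \frac{3}{2} = -465750 + \frac{3}{2} = - \frac{931497}{2}$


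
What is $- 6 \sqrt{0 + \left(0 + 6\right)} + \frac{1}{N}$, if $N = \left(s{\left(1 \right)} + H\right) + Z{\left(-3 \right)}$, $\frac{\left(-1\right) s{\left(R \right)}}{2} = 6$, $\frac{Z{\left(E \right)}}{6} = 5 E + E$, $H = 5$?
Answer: $- \frac{1}{115} - 6 \sqrt{6} \approx -14.706$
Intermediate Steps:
$Z{\left(E \right)} = 36 E$ ($Z{\left(E \right)} = 6 \left(5 E + E\right) = 6 \cdot 6 E = 36 E$)
$s{\left(R \right)} = -12$ ($s{\left(R \right)} = \left(-2\right) 6 = -12$)
$N = -115$ ($N = \left(-12 + 5\right) + 36 \left(-3\right) = -7 - 108 = -115$)
$- 6 \sqrt{0 + \left(0 + 6\right)} + \frac{1}{N} = - 6 \sqrt{0 + \left(0 + 6\right)} + \frac{1}{-115} = - 6 \sqrt{0 + 6} - \frac{1}{115} = - 6 \sqrt{6} - \frac{1}{115} = - \frac{1}{115} - 6 \sqrt{6}$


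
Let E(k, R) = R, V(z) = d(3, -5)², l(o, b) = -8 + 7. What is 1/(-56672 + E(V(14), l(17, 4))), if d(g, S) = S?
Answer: -1/56673 ≈ -1.7645e-5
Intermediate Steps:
l(o, b) = -1
V(z) = 25 (V(z) = (-5)² = 25)
1/(-56672 + E(V(14), l(17, 4))) = 1/(-56672 - 1) = 1/(-56673) = -1/56673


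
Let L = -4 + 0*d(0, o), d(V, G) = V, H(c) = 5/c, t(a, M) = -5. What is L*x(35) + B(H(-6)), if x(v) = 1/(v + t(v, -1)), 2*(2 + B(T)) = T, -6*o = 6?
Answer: -51/20 ≈ -2.5500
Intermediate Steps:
o = -1 (o = -⅙*6 = -1)
B(T) = -2 + T/2
x(v) = 1/(-5 + v) (x(v) = 1/(v - 5) = 1/(-5 + v))
L = -4 (L = -4 + 0*0 = -4 + 0 = -4)
L*x(35) + B(H(-6)) = -4/(-5 + 35) + (-2 + (5/(-6))/2) = -4/30 + (-2 + (5*(-⅙))/2) = -4*1/30 + (-2 + (½)*(-⅚)) = -2/15 + (-2 - 5/12) = -2/15 - 29/12 = -51/20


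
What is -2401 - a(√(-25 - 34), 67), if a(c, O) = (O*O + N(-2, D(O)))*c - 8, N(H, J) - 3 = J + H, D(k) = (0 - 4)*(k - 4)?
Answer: -2393 - 4238*I*√59 ≈ -2393.0 - 32553.0*I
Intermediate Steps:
D(k) = 16 - 4*k (D(k) = -4*(-4 + k) = 16 - 4*k)
N(H, J) = 3 + H + J (N(H, J) = 3 + (J + H) = 3 + (H + J) = 3 + H + J)
a(c, O) = -8 + c*(17 + O² - 4*O) (a(c, O) = (O*O + (3 - 2 + (16 - 4*O)))*c - 8 = (O² + (17 - 4*O))*c - 8 = (17 + O² - 4*O)*c - 8 = c*(17 + O² - 4*O) - 8 = -8 + c*(17 + O² - 4*O))
-2401 - a(√(-25 - 34), 67) = -2401 - (-8 + √(-25 - 34)*67² - √(-25 - 34)*(-17 + 4*67)) = -2401 - (-8 + √(-59)*4489 - √(-59)*(-17 + 268)) = -2401 - (-8 + (I*√59)*4489 - 1*I*√59*251) = -2401 - (-8 + 4489*I*√59 - 251*I*√59) = -2401 - (-8 + 4238*I*√59) = -2401 + (8 - 4238*I*√59) = -2393 - 4238*I*√59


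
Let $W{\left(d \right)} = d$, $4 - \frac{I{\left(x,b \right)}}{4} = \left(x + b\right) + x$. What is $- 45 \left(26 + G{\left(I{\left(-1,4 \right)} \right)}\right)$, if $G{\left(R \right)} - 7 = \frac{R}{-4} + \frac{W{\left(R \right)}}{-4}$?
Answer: $-1305$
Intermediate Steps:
$I{\left(x,b \right)} = 16 - 8 x - 4 b$ ($I{\left(x,b \right)} = 16 - 4 \left(\left(x + b\right) + x\right) = 16 - 4 \left(\left(b + x\right) + x\right) = 16 - 4 \left(b + 2 x\right) = 16 - \left(4 b + 8 x\right) = 16 - 8 x - 4 b$)
$G{\left(R \right)} = 7 - \frac{R}{2}$ ($G{\left(R \right)} = 7 + \left(\frac{R}{-4} + \frac{R}{-4}\right) = 7 + \left(R \left(- \frac{1}{4}\right) + R \left(- \frac{1}{4}\right)\right) = 7 - \frac{R}{2}$)
$- 45 \left(26 + G{\left(I{\left(-1,4 \right)} \right)}\right) = - 45 \left(26 + \left(7 - \frac{16 - -8 - 16}{2}\right)\right) = - 45 \left(26 + \left(7 - \frac{16 + 8 - 16}{2}\right)\right) = - 45 \left(26 + \left(7 - 4\right)\right) = - 45 \left(26 + 3\right) = \left(-45\right) 29 = -1305$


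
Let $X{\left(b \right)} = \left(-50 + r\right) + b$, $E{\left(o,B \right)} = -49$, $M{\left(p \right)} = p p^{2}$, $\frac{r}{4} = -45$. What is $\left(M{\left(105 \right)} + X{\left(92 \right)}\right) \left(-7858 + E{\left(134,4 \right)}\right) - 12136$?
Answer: $-9152261845$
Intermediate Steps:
$r = -180$ ($r = 4 \left(-45\right) = -180$)
$M{\left(p \right)} = p^{3}$
$X{\left(b \right)} = -230 + b$ ($X{\left(b \right)} = \left(-50 - 180\right) + b = -230 + b$)
$\left(M{\left(105 \right)} + X{\left(92 \right)}\right) \left(-7858 + E{\left(134,4 \right)}\right) - 12136 = \left(105^{3} + \left(-230 + 92\right)\right) \left(-7858 - 49\right) - 12136 = \left(1157625 - 138\right) \left(-7907\right) - 12136 = 1157487 \left(-7907\right) - 12136 = -9152249709 - 12136 = -9152261845$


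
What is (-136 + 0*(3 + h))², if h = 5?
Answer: 18496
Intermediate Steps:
(-136 + 0*(3 + h))² = (-136 + 0*(3 + 5))² = (-136 + 0*8)² = (-136 + 0)² = (-136)² = 18496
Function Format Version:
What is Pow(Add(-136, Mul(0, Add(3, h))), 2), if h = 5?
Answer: 18496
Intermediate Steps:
Pow(Add(-136, Mul(0, Add(3, h))), 2) = Pow(Add(-136, Mul(0, Add(3, 5))), 2) = Pow(Add(-136, Mul(0, 8)), 2) = Pow(Add(-136, 0), 2) = Pow(-136, 2) = 18496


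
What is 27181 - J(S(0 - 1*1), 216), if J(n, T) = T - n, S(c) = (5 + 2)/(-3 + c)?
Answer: 107853/4 ≈ 26963.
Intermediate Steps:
S(c) = 7/(-3 + c)
27181 - J(S(0 - 1*1), 216) = 27181 - (216 - 7/(-3 + (0 - 1*1))) = 27181 - (216 - 7/(-3 + (0 - 1))) = 27181 - (216 - 7/(-3 - 1)) = 27181 - (216 - 7/(-4)) = 27181 - (216 - 7*(-1)/4) = 27181 - (216 - 1*(-7/4)) = 27181 - (216 + 7/4) = 27181 - 1*871/4 = 27181 - 871/4 = 107853/4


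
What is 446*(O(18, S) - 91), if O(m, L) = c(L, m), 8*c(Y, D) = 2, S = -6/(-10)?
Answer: -80949/2 ≈ -40475.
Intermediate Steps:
S = 3/5 (S = -6*(-1/10) = 3/5 ≈ 0.60000)
c(Y, D) = 1/4 (c(Y, D) = (1/8)*2 = 1/4)
O(m, L) = 1/4
446*(O(18, S) - 91) = 446*(1/4 - 91) = 446*(-363/4) = -80949/2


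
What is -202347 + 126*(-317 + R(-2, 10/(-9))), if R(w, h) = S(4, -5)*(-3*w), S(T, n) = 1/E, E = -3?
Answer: -242541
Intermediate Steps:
S(T, n) = -⅓ (S(T, n) = 1/(-3) = -⅓)
R(w, h) = w (R(w, h) = -(-1)*w = w)
-202347 + 126*(-317 + R(-2, 10/(-9))) = -202347 + 126*(-317 - 2) = -202347 + 126*(-319) = -202347 - 40194 = -242541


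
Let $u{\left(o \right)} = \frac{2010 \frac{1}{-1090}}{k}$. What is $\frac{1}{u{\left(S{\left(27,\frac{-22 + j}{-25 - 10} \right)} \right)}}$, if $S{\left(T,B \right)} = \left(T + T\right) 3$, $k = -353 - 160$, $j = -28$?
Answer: $\frac{18639}{67} \approx 278.19$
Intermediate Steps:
$k = -513$ ($k = -353 - 160 = -513$)
$S{\left(T,B \right)} = 6 T$ ($S{\left(T,B \right)} = 2 T 3 = 6 T$)
$u{\left(o \right)} = \frac{67}{18639}$ ($u{\left(o \right)} = \frac{2010 \frac{1}{-1090}}{-513} = 2010 \left(- \frac{1}{1090}\right) \left(- \frac{1}{513}\right) = \left(- \frac{201}{109}\right) \left(- \frac{1}{513}\right) = \frac{67}{18639}$)
$\frac{1}{u{\left(S{\left(27,\frac{-22 + j}{-25 - 10} \right)} \right)}} = \frac{1}{\frac{67}{18639}} = \frac{18639}{67}$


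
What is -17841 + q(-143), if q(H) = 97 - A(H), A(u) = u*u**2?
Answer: 2906463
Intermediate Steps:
A(u) = u**3
q(H) = 97 - H**3
-17841 + q(-143) = -17841 + (97 - 1*(-143)**3) = -17841 + (97 - 1*(-2924207)) = -17841 + (97 + 2924207) = -17841 + 2924304 = 2906463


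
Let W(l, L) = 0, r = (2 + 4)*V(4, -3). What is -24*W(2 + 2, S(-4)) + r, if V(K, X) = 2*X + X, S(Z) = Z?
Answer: -54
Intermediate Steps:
V(K, X) = 3*X
r = -54 (r = (2 + 4)*(3*(-3)) = 6*(-9) = -54)
-24*W(2 + 2, S(-4)) + r = -24*0 - 54 = 0 - 54 = -54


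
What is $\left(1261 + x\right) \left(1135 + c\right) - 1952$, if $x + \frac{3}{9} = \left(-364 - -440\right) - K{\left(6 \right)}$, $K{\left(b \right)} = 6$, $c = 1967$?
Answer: $4125776$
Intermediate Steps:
$x = \frac{209}{3}$ ($x = - \frac{1}{3} - -70 = - \frac{1}{3} + \left(\left(-364 + 440\right) - 6\right) = - \frac{1}{3} + \left(76 - 6\right) = - \frac{1}{3} + 70 = \frac{209}{3} \approx 69.667$)
$\left(1261 + x\right) \left(1135 + c\right) - 1952 = \left(1261 + \frac{209}{3}\right) \left(1135 + 1967\right) - 1952 = \frac{3992}{3} \cdot 3102 - 1952 = 4127728 - 1952 = 4125776$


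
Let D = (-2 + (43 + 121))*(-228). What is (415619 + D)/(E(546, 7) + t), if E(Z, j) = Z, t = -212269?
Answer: -378683/211723 ≈ -1.7886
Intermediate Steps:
D = -36936 (D = (-2 + 164)*(-228) = 162*(-228) = -36936)
(415619 + D)/(E(546, 7) + t) = (415619 - 36936)/(546 - 212269) = 378683/(-211723) = 378683*(-1/211723) = -378683/211723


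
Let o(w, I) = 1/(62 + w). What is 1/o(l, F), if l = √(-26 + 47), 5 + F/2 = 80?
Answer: 62 + √21 ≈ 66.583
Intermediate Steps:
F = 150 (F = -10 + 2*80 = -10 + 160 = 150)
l = √21 ≈ 4.5826
1/o(l, F) = 1/(1/(62 + √21)) = 62 + √21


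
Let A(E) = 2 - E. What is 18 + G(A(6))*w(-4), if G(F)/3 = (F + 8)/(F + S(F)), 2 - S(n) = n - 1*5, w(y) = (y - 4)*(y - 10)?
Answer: 210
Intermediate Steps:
w(y) = (-10 + y)*(-4 + y) (w(y) = (-4 + y)*(-10 + y) = (-10 + y)*(-4 + y))
S(n) = 7 - n (S(n) = 2 - (n - 1*5) = 2 - (n - 5) = 2 - (-5 + n) = 2 + (5 - n) = 7 - n)
G(F) = 24/7 + 3*F/7 (G(F) = 3*((F + 8)/(F + (7 - F))) = 3*((8 + F)/7) = 3*((8 + F)*(⅐)) = 3*(8/7 + F/7) = 24/7 + 3*F/7)
18 + G(A(6))*w(-4) = 18 + (24/7 + 3*(2 - 1*6)/7)*(40 + (-4)² - 14*(-4)) = 18 + (24/7 + 3*(2 - 6)/7)*(40 + 16 + 56) = 18 + (24/7 + (3/7)*(-4))*112 = 18 + (24/7 - 12/7)*112 = 18 + (12/7)*112 = 18 + 192 = 210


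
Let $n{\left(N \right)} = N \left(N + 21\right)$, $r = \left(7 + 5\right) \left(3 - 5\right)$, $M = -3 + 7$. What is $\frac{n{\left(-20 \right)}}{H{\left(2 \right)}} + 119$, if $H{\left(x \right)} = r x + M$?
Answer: $\frac{1314}{11} \approx 119.45$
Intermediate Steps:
$M = 4$
$r = -24$ ($r = 12 \left(-2\right) = -24$)
$n{\left(N \right)} = N \left(21 + N\right)$
$H{\left(x \right)} = 4 - 24 x$ ($H{\left(x \right)} = - 24 x + 4 = 4 - 24 x$)
$\frac{n{\left(-20 \right)}}{H{\left(2 \right)}} + 119 = \frac{\left(-20\right) \left(21 - 20\right)}{4 - 48} + 119 = \frac{\left(-20\right) 1}{4 - 48} + 119 = - \frac{20}{-44} + 119 = \left(-20\right) \left(- \frac{1}{44}\right) + 119 = \frac{5}{11} + 119 = \frac{1314}{11}$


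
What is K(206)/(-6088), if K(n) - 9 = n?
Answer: -215/6088 ≈ -0.035315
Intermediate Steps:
K(n) = 9 + n
K(206)/(-6088) = (9 + 206)/(-6088) = 215*(-1/6088) = -215/6088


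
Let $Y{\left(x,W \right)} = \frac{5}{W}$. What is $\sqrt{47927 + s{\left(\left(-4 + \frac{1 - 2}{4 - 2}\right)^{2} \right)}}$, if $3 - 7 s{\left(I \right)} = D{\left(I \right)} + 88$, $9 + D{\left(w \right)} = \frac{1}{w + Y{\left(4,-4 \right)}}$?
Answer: $\frac{3 \sqrt{94176502}}{133} \approx 218.9$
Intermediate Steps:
$D{\left(w \right)} = -9 + \frac{1}{- \frac{5}{4} + w}$ ($D{\left(w \right)} = -9 + \frac{1}{w + \frac{5}{-4}} = -9 + \frac{1}{w + 5 \left(- \frac{1}{4}\right)} = -9 + \frac{1}{w - \frac{5}{4}} = -9 + \frac{1}{- \frac{5}{4} + w}$)
$s{\left(I \right)} = - \frac{85}{7} - \frac{49 - 36 I}{7 \left(-5 + 4 I\right)}$ ($s{\left(I \right)} = \frac{3}{7} - \frac{\frac{49 - 36 I}{-5 + 4 I} + 88}{7} = \frac{3}{7} - \frac{88 + \frac{49 - 36 I}{-5 + 4 I}}{7} = \frac{3}{7} - \left(\frac{88}{7} + \frac{49 - 36 I}{7 \left(-5 + 4 I\right)}\right) = - \frac{85}{7} - \frac{49 - 36 I}{7 \left(-5 + 4 I\right)}$)
$\sqrt{47927 + s{\left(\left(-4 + \frac{1 - 2}{4 - 2}\right)^{2} \right)}} = \sqrt{47927 + \frac{8 \left(47 - 38 \left(-4 + \frac{1 - 2}{4 - 2}\right)^{2}\right)}{7 \left(-5 + 4 \left(-4 + \frac{1 - 2}{4 - 2}\right)^{2}\right)}} = \sqrt{47927 + \frac{8 \left(47 - 38 \left(-4 - \frac{1}{2}\right)^{2}\right)}{7 \left(-5 + 4 \left(-4 - \frac{1}{2}\right)^{2}\right)}} = \sqrt{47927 + \frac{8 \left(47 - 38 \left(- \frac{9}{2}\right)^{2}\right)}{7 \left(-5 + 4 \left(- \frac{9}{2}\right)^{2}\right)}} = \sqrt{47927 + \frac{8 \left(47 - \frac{1539}{2}\right)}{7 \left(-5 + 4 \cdot \frac{81}{4}\right)}} = \sqrt{47927 + \frac{8 \left(47 - \frac{1539}{2}\right)}{7 \left(-5 + 81\right)}} = \sqrt{47927 + \frac{8}{7} \cdot \frac{1}{76} \left(- \frac{1445}{2}\right)} = \sqrt{47927 - \frac{1445}{133}} = \sqrt{\frac{6372846}{133}} = \frac{3 \sqrt{94176502}}{133}$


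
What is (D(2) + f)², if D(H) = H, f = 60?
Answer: 3844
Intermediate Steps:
(D(2) + f)² = (2 + 60)² = 62² = 3844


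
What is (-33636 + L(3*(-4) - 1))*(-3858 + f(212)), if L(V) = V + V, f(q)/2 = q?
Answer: 115595308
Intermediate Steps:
f(q) = 2*q
L(V) = 2*V
(-33636 + L(3*(-4) - 1))*(-3858 + f(212)) = (-33636 + 2*(3*(-4) - 1))*(-3858 + 2*212) = (-33636 + 2*(-12 - 1))*(-3858 + 424) = (-33636 + 2*(-13))*(-3434) = (-33636 - 26)*(-3434) = -33662*(-3434) = 115595308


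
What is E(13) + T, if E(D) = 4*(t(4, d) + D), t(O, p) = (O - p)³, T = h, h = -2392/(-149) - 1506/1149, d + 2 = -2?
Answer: 120682038/57067 ≈ 2114.7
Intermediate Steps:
d = -4 (d = -2 - 2 = -4)
h = 841338/57067 (h = -2392*(-1/149) - 1506*1/1149 = 2392/149 - 502/383 = 841338/57067 ≈ 14.743)
T = 841338/57067 ≈ 14.743
E(D) = 2048 + 4*D (E(D) = 4*((4 - 1*(-4))³ + D) = 4*((4 + 4)³ + D) = 4*(8³ + D) = 4*(512 + D) = 2048 + 4*D)
E(13) + T = (2048 + 4*13) + 841338/57067 = (2048 + 52) + 841338/57067 = 2100 + 841338/57067 = 120682038/57067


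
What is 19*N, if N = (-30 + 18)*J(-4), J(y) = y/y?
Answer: -228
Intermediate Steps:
J(y) = 1
N = -12 (N = (-30 + 18)*1 = -12*1 = -12)
19*N = 19*(-12) = -228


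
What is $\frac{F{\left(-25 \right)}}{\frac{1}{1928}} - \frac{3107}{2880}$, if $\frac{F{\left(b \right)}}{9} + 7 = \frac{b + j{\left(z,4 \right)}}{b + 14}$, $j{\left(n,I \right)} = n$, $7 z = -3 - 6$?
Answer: $- \frac{17740924039}{221760} \approx -80001.0$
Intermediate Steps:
$z = - \frac{9}{7}$ ($z = \frac{-3 - 6}{7} = \frac{1}{7} \left(-9\right) = - \frac{9}{7} \approx -1.2857$)
$F{\left(b \right)} = -63 + \frac{9 \left(- \frac{9}{7} + b\right)}{14 + b}$ ($F{\left(b \right)} = -63 + 9 \frac{b - \frac{9}{7}}{b + 14} = -63 + 9 \frac{- \frac{9}{7} + b}{14 + b} = -63 + \frac{9 \left(- \frac{9}{7} + b\right)}{14 + b}$)
$\frac{F{\left(-25 \right)}}{\frac{1}{1928}} - \frac{3107}{2880} = \frac{\frac{9}{7} \frac{1}{14 - 25} \left(-695 - -1050\right)}{\frac{1}{1928}} - \frac{3107}{2880} = \frac{9 \left(-695 + 1050\right)}{7 \left(-11\right)} \frac{1}{\frac{1}{1928}} - \frac{3107}{2880} = \frac{9}{7} \left(- \frac{1}{11}\right) 355 \cdot 1928 - \frac{3107}{2880} = \left(- \frac{3195}{77}\right) 1928 - \frac{3107}{2880} = - \frac{6159960}{77} - \frac{3107}{2880} = - \frac{17740924039}{221760}$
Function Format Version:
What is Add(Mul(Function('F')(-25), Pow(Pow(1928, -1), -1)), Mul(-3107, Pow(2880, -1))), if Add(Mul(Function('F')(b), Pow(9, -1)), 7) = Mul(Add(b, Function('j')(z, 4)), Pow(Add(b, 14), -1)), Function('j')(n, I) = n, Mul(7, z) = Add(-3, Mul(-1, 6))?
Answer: Rational(-17740924039, 221760) ≈ -80001.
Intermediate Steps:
z = Rational(-9, 7) (z = Mul(Rational(1, 7), Add(-3, Mul(-1, 6))) = Mul(Rational(1, 7), Add(-3, -6)) = Mul(Rational(1, 7), -9) = Rational(-9, 7) ≈ -1.2857)
Function('F')(b) = Add(-63, Mul(9, Pow(Add(14, b), -1), Add(Rational(-9, 7), b))) (Function('F')(b) = Add(-63, Mul(9, Mul(Add(b, Rational(-9, 7)), Pow(Add(b, 14), -1)))) = Add(-63, Mul(9, Mul(Add(Rational(-9, 7), b), Pow(Add(14, b), -1)))) = Add(-63, Mul(9, Mul(Pow(Add(14, b), -1), Add(Rational(-9, 7), b)))) = Add(-63, Mul(9, Pow(Add(14, b), -1), Add(Rational(-9, 7), b))))
Add(Mul(Function('F')(-25), Pow(Pow(1928, -1), -1)), Mul(-3107, Pow(2880, -1))) = Add(Mul(Mul(Rational(9, 7), Pow(Add(14, -25), -1), Add(-695, Mul(-42, -25))), Pow(Pow(1928, -1), -1)), Mul(-3107, Pow(2880, -1))) = Add(Mul(Mul(Rational(9, 7), Pow(-11, -1), Add(-695, 1050)), Pow(Rational(1, 1928), -1)), Mul(-3107, Rational(1, 2880))) = Add(Mul(Mul(Rational(9, 7), Rational(-1, 11), 355), 1928), Rational(-3107, 2880)) = Add(Mul(Rational(-3195, 77), 1928), Rational(-3107, 2880)) = Add(Rational(-6159960, 77), Rational(-3107, 2880)) = Rational(-17740924039, 221760)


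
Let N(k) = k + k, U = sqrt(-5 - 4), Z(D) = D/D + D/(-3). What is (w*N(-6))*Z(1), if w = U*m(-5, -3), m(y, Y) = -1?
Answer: 24*I ≈ 24.0*I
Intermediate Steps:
Z(D) = 1 - D/3 (Z(D) = 1 + D*(-1/3) = 1 - D/3)
U = 3*I (U = sqrt(-9) = 3*I ≈ 3.0*I)
w = -3*I (w = (3*I)*(-1) = -3*I ≈ -3.0*I)
N(k) = 2*k
(w*N(-6))*Z(1) = ((-3*I)*(2*(-6)))*(1 - 1/3*1) = (-3*I*(-12))*(1 - 1/3) = (36*I)*(2/3) = 24*I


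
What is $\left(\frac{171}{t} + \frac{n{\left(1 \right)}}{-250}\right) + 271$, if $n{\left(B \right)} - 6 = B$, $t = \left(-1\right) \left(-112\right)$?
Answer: $\frac{3814983}{14000} \approx 272.5$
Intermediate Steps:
$t = 112$
$n{\left(B \right)} = 6 + B$
$\left(\frac{171}{t} + \frac{n{\left(1 \right)}}{-250}\right) + 271 = \left(\frac{171}{112} + \frac{6 + 1}{-250}\right) + 271 = \left(171 \cdot \frac{1}{112} + 7 \left(- \frac{1}{250}\right)\right) + 271 = \left(\frac{171}{112} - \frac{7}{250}\right) + 271 = \frac{20983}{14000} + 271 = \frac{3814983}{14000}$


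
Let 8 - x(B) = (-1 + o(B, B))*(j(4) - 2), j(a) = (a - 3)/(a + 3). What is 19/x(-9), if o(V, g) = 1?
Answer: 19/8 ≈ 2.3750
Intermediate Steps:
j(a) = (-3 + a)/(3 + a)
x(B) = 8 (x(B) = 8 - (-1 + 1)*((-3 + 4)/(3 + 4) - 2) = 8 - 0*(1/7 - 2) = 8 - 0*((⅐)*1 - 2) = 8 - 0*(⅐ - 2) = 8 - 0*(-13)/7 = 8 - 1*0 = 8 + 0 = 8)
19/x(-9) = 19/8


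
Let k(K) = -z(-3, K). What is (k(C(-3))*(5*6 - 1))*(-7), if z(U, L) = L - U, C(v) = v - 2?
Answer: -406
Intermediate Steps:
C(v) = -2 + v
k(K) = -3 - K (k(K) = -(K - 1*(-3)) = -(K + 3) = -(3 + K) = -3 - K)
(k(C(-3))*(5*6 - 1))*(-7) = ((-3 - (-2 - 3))*(5*6 - 1))*(-7) = ((-3 - 1*(-5))*(30 - 1))*(-7) = ((-3 + 5)*29)*(-7) = (2*29)*(-7) = 58*(-7) = -406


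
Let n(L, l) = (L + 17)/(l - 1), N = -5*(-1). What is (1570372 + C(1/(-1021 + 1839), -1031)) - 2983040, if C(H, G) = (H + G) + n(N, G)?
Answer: -298352695997/211044 ≈ -1.4137e+6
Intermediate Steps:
N = 5
n(L, l) = (17 + L)/(-1 + l)
C(H, G) = G + H + 22/(-1 + G) (C(H, G) = (H + G) + (17 + 5)/(-1 + G) = (G + H) + 22/(-1 + G) = G + H + 22/(-1 + G))
(1570372 + C(1/(-1021 + 1839), -1031)) - 2983040 = (1570372 + (22 + (-1 - 1031)*(-1031 + 1/(-1021 + 1839)))/(-1 - 1031)) - 2983040 = (1570372 + (22 - 1032*(-1031 + 1/818))/(-1032)) - 2983040 = (1570372 - (22 - 1032*(-1031 + 1/818))/1032) - 2983040 = (1570372 - (22 - 1032*(-843357/818))/1032) - 2983040 = (1570372 - (22 + 435172212/409)/1032) - 2983040 = (1570372 - 1/1032*435181210/409) - 2983040 = (1570372 - 217590605/211044) - 2983040 = 331199997763/211044 - 2983040 = -298352695997/211044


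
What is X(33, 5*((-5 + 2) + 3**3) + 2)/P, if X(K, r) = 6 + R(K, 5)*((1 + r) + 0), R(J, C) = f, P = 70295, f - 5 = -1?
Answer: 498/70295 ≈ 0.0070844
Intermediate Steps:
f = 4 (f = 5 - 1 = 4)
R(J, C) = 4
X(K, r) = 10 + 4*r (X(K, r) = 6 + 4*((1 + r) + 0) = 6 + 4*(1 + r) = 6 + (4 + 4*r) = 10 + 4*r)
X(33, 5*((-5 + 2) + 3**3) + 2)/P = (10 + 4*(5*((-5 + 2) + 3**3) + 2))/70295 = (10 + 4*(5*(-3 + 27) + 2))*(1/70295) = (10 + 4*(5*24 + 2))*(1/70295) = (10 + 4*(120 + 2))*(1/70295) = (10 + 4*122)*(1/70295) = (10 + 488)*(1/70295) = 498*(1/70295) = 498/70295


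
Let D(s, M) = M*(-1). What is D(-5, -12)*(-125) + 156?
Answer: -1344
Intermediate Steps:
D(s, M) = -M
D(-5, -12)*(-125) + 156 = -1*(-12)*(-125) + 156 = 12*(-125) + 156 = -1500 + 156 = -1344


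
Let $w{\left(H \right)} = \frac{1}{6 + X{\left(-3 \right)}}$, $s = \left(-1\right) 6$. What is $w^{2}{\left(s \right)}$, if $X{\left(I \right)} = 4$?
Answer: $\frac{1}{100} \approx 0.01$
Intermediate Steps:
$s = -6$
$w{\left(H \right)} = \frac{1}{10}$ ($w{\left(H \right)} = \frac{1}{6 + 4} = \frac{1}{10}$)
$w^{2}{\left(s \right)} = \left(\frac{1}{10}\right)^{2} = \frac{1}{100}$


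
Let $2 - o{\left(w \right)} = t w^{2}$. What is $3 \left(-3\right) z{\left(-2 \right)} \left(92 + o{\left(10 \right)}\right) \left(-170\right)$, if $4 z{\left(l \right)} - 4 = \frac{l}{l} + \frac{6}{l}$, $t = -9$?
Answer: $760410$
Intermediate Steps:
$o{\left(w \right)} = 2 + 9 w^{2}$ ($o{\left(w \right)} = 2 - - 9 w^{2} = 2 + 9 w^{2}$)
$z{\left(l \right)} = \frac{5}{4} + \frac{3}{2 l}$ ($z{\left(l \right)} = 1 + \frac{\frac{l}{l} + \frac{6}{l}}{4} = 1 + \frac{1 + \frac{6}{l}}{4} = 1 + \left(\frac{1}{4} + \frac{3}{2 l}\right) = \frac{5}{4} + \frac{3}{2 l}$)
$3 \left(-3\right) z{\left(-2 \right)} \left(92 + o{\left(10 \right)}\right) \left(-170\right) = 3 \left(-3\right) \frac{6 + 5 \left(-2\right)}{4 \left(-2\right)} \left(92 + \left(2 + 9 \cdot 10^{2}\right)\right) \left(-170\right) = - 9 \cdot \frac{1}{4} \left(- \frac{1}{2}\right) \left(6 - 10\right) \left(92 + \left(2 + 9 \cdot 100\right)\right) \left(-170\right) = - 9 \cdot \frac{1}{4} \left(- \frac{1}{2}\right) \left(-4\right) \left(92 + \left(2 + 900\right)\right) \left(-170\right) = \left(-9\right) \frac{1}{2} \left(92 + 902\right) \left(-170\right) = \left(- \frac{9}{2}\right) 994 \left(-170\right) = \left(-4473\right) \left(-170\right) = 760410$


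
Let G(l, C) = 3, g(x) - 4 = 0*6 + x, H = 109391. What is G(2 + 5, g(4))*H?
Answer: 328173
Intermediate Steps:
g(x) = 4 + x (g(x) = 4 + (0*6 + x) = 4 + (0 + x) = 4 + x)
G(2 + 5, g(4))*H = 3*109391 = 328173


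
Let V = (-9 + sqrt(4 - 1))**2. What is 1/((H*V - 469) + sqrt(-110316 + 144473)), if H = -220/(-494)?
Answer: -247/(106603 - 247*sqrt(34157) + 1980*sqrt(3)) ≈ -0.0038364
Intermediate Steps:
V = (-9 + sqrt(3))**2 ≈ 52.823
H = 110/247 (H = -220*(-1/494) = 110/247 ≈ 0.44534)
1/((H*V - 469) + sqrt(-110316 + 144473)) = 1/((110*(9 - sqrt(3))**2/247 - 469) + sqrt(-110316 + 144473)) = 1/((-469 + 110*(9 - sqrt(3))**2/247) + sqrt(34157)) = 1/(-469 + sqrt(34157) + 110*(9 - sqrt(3))**2/247)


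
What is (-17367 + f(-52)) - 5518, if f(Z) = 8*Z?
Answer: -23301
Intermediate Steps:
(-17367 + f(-52)) - 5518 = (-17367 + 8*(-52)) - 5518 = (-17367 - 416) - 5518 = -17783 - 5518 = -23301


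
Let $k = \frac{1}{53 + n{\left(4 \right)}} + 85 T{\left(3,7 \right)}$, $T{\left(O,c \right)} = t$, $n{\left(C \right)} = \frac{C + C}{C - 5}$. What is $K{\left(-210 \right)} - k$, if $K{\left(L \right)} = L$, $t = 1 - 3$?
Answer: $- \frac{1801}{45} \approx -40.022$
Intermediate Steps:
$n{\left(C \right)} = \frac{2 C}{-5 + C}$
$t = -2$
$T{\left(O,c \right)} = -2$
$k = - \frac{7649}{45}$ ($k = \frac{1}{53 + 2 \cdot 4 \frac{1}{-5 + 4}} + 85 \left(-2\right) = \frac{1}{53 + 2 \cdot 4 \frac{1}{-1}} - 170 = \frac{1}{53 + 2 \cdot 4 \left(-1\right)} - 170 = \frac{1}{53 - 8} - 170 = \frac{1}{45} - 170 = - \frac{7649}{45} \approx -169.98$)
$K{\left(-210 \right)} - k = -210 - - \frac{7649}{45} = -210 + \frac{7649}{45} = - \frac{1801}{45}$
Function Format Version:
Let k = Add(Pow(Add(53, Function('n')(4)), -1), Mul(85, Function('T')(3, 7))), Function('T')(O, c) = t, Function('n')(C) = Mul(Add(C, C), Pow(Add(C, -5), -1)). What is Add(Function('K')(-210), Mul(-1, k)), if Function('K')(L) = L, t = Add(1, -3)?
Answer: Rational(-1801, 45) ≈ -40.022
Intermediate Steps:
Function('n')(C) = Mul(2, C, Pow(Add(-5, C), -1)) (Function('n')(C) = Mul(Mul(2, C), Pow(Add(-5, C), -1)) = Mul(2, C, Pow(Add(-5, C), -1)))
t = -2
Function('T')(O, c) = -2
k = Rational(-7649, 45) (k = Add(Pow(Add(53, Mul(2, 4, Pow(Add(-5, 4), -1))), -1), Mul(85, -2)) = Add(Pow(Add(53, Mul(2, 4, Pow(-1, -1))), -1), -170) = Add(Pow(Add(53, Mul(2, 4, -1)), -1), -170) = Add(Pow(Add(53, -8), -1), -170) = Add(Pow(45, -1), -170) = Add(Rational(1, 45), -170) = Rational(-7649, 45) ≈ -169.98)
Add(Function('K')(-210), Mul(-1, k)) = Add(-210, Mul(-1, Rational(-7649, 45))) = Add(-210, Rational(7649, 45)) = Rational(-1801, 45)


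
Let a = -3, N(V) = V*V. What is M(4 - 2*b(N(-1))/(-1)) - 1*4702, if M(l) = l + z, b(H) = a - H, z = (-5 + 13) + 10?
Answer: -4688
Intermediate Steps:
N(V) = V**2
z = 18 (z = 8 + 10 = 18)
b(H) = -3 - H
M(l) = 18 + l (M(l) = l + 18 = 18 + l)
M(4 - 2*b(N(-1))/(-1)) - 1*4702 = (18 + (4 - 2*(-3 - 1*(-1)**2)/(-1))) - 1*4702 = (18 + (4 - 2*(-3 - 1*1)*(-1))) - 4702 = (18 + (4 - 2*(-3 - 1)*(-1))) - 4702 = (18 + (4 - (-8)*(-1))) - 4702 = (18 + (4 - 2*4)) - 4702 = (18 + (4 - 8)) - 4702 = (18 - 4) - 4702 = 14 - 4702 = -4688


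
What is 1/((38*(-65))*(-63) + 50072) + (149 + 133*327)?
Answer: 8975962481/205682 ≈ 43640.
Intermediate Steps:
1/((38*(-65))*(-63) + 50072) + (149 + 133*327) = 1/(-2470*(-63) + 50072) + (149 + 43491) = 1/(155610 + 50072) + 43640 = 1/205682 + 43640 = 8975962481/205682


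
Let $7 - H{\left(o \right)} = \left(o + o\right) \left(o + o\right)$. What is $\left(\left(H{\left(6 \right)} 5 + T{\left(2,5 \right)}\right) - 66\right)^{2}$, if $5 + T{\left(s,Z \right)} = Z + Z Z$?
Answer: $527076$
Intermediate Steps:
$T{\left(s,Z \right)} = -5 + Z + Z^{2}$ ($T{\left(s,Z \right)} = -5 + \left(Z + Z Z\right) = -5 + \left(Z + Z^{2}\right) = -5 + Z + Z^{2}$)
$H{\left(o \right)} = 7 - 4 o^{2}$ ($H{\left(o \right)} = 7 - \left(o + o\right) \left(o + o\right) = 7 - 2 o 2 o = 7 - 4 o^{2}$)
$\left(\left(H{\left(6 \right)} 5 + T{\left(2,5 \right)}\right) - 66\right)^{2} = \left(\left(\left(7 - 4 \cdot 6^{2}\right) 5 + \left(-5 + 5 + 5^{2}\right)\right) - 66\right)^{2} = \left(\left(\left(7 - 144\right) 5 + \left(-5 + 5 + 25\right)\right) - 66\right)^{2} = \left(\left(\left(7 - 144\right) 5 + 25\right) - 66\right)^{2} = \left(\left(\left(-137\right) 5 + 25\right) - 66\right)^{2} = \left(\left(-685 + 25\right) - 66\right)^{2} = \left(-660 - 66\right)^{2} = \left(-726\right)^{2} = 527076$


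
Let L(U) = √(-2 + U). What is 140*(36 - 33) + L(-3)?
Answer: 420 + I*√5 ≈ 420.0 + 2.2361*I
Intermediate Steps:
140*(36 - 33) + L(-3) = 140*(36 - 33) + √(-2 - 3) = 140*3 + √(-5) = 420 + I*√5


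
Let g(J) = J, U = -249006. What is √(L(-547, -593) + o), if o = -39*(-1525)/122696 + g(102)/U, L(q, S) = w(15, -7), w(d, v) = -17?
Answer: I*√2184832708735264314/363714764 ≈ 4.0639*I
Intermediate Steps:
L(q, S) = -17
o = 2466186143/5092006696 (o = -39*(-1525)/122696 + 102/(-249006) = 59475*(1/122696) + 102*(-1/249006) = 59475/122696 - 17/41501 = 2466186143/5092006696 ≈ 0.48432)
√(L(-547, -593) + o) = √(-17 + 2466186143/5092006696) = √(-84097927689/5092006696) = I*√2184832708735264314/363714764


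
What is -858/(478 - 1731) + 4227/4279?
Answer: 8967813/5361587 ≈ 1.6726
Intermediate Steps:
-858/(478 - 1731) + 4227/4279 = -858/(-1253) + 4227*(1/4279) = -858*(-1/1253) + 4227/4279 = 858/1253 + 4227/4279 = 8967813/5361587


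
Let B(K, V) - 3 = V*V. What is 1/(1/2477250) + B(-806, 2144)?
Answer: 7073989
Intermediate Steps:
B(K, V) = 3 + V² (B(K, V) = 3 + V*V = 3 + V²)
1/(1/2477250) + B(-806, 2144) = 1/(1/2477250) + (3 + 2144²) = 1/(1/2477250) + (3 + 4596736) = 2477250 + 4596739 = 7073989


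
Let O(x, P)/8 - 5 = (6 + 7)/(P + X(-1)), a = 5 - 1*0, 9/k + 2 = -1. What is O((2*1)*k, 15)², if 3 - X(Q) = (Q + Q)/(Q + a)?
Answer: 2849344/1369 ≈ 2081.3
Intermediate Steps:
k = -3 (k = 9/(-2 - 1) = 9/(-3) = 9*(-⅓) = -3)
a = 5 (a = 5 + 0 = 5)
X(Q) = 3 - 2*Q/(5 + Q) (X(Q) = 3 - (Q + Q)/(Q + 5) = 3 - 2*Q/(5 + Q))
O(x, P) = 40 + 104/(7/2 + P) (O(x, P) = 40 + 8*((6 + 7)/(P + (15 - 1)/(5 - 1))) = 40 + 8*(13/(P + 14/4)) = 40 + 8*(13/(P + (¼)*14)) = 40 + 8*(13/(P + 7/2)) = 40 + 8*(13/(7/2 + P)) = 40 + 104/(7/2 + P))
O((2*1)*k, 15)² = (8*(61 + 10*15)/(7 + 2*15))² = (8*(61 + 150)/(7 + 30))² = (8*211/37)² = (8*(1/37)*211)² = (1688/37)² = 2849344/1369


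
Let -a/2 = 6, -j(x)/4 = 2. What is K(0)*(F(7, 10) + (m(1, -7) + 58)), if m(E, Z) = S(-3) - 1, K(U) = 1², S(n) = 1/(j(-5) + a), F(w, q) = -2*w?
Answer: 859/20 ≈ 42.950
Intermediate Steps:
j(x) = -8 (j(x) = -4*2 = -8)
a = -12 (a = -2*6 = -12)
S(n) = -1/20 (S(n) = 1/(-8 - 12) = 1/(-20) = -1/20)
K(U) = 1
m(E, Z) = -21/20 (m(E, Z) = -1/20 - 1 = -21/20)
K(0)*(F(7, 10) + (m(1, -7) + 58)) = 1*(-2*7 + (-21/20 + 58)) = 1*(-14 + 1139/20) = 1*(859/20) = 859/20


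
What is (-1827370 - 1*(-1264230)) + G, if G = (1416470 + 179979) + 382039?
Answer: 1415348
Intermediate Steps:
G = 1978488 (G = 1596449 + 382039 = 1978488)
(-1827370 - 1*(-1264230)) + G = (-1827370 - 1*(-1264230)) + 1978488 = (-1827370 + 1264230) + 1978488 = -563140 + 1978488 = 1415348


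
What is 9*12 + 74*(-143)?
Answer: -10474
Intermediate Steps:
9*12 + 74*(-143) = 108 - 10582 = -10474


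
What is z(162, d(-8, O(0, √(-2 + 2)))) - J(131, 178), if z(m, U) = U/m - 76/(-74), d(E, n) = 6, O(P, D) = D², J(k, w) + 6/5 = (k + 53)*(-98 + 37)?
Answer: 56075189/4995 ≈ 11226.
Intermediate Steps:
J(k, w) = -16171/5 - 61*k (J(k, w) = -6/5 + (k + 53)*(-98 + 37) = -6/5 + (53 + k)*(-61) = -6/5 + (-3233 - 61*k) = -16171/5 - 61*k)
z(m, U) = 38/37 + U/m (z(m, U) = U/m - 76*(-1/74) = U/m + 38/37 = 38/37 + U/m)
z(162, d(-8, O(0, √(-2 + 2)))) - J(131, 178) = (38/37 + 6/162) - (-16171/5 - 61*131) = (38/37 + 6*(1/162)) - (-16171/5 - 7991) = (38/37 + 1/27) - 1*(-56126/5) = 1063/999 + 56126/5 = 56075189/4995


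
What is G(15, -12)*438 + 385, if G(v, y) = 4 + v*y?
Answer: -76703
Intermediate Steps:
G(15, -12)*438 + 385 = (4 + 15*(-12))*438 + 385 = (4 - 180)*438 + 385 = -176*438 + 385 = -77088 + 385 = -76703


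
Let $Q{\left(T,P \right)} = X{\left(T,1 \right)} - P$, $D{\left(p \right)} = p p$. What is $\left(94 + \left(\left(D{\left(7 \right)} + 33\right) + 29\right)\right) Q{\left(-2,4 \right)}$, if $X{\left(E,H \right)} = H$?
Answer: $-615$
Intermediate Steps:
$D{\left(p \right)} = p^{2}$
$Q{\left(T,P \right)} = 1 - P$
$\left(94 + \left(\left(D{\left(7 \right)} + 33\right) + 29\right)\right) Q{\left(-2,4 \right)} = \left(94 + \left(\left(7^{2} + 33\right) + 29\right)\right) \left(1 - 4\right) = \left(94 + \left(\left(49 + 33\right) + 29\right)\right) \left(1 - 4\right) = \left(94 + \left(82 + 29\right)\right) \left(-3\right) = \left(94 + 111\right) \left(-3\right) = 205 \left(-3\right) = -615$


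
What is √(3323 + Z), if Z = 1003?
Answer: √4326 ≈ 65.772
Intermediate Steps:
√(3323 + Z) = √(3323 + 1003) = √4326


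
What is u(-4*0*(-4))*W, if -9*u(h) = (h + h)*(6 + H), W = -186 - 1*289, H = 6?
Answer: 0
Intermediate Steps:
W = -475 (W = -186 - 289 = -475)
u(h) = -8*h/3 (u(h) = -(h + h)*(6 + 6)/9 = -2*h*12/9 = -8*h/3)
u(-4*0*(-4))*W = -8*(-4*0)*(-4)/3*(-475) = -0*(-4)*(-475) = -8/3*0*(-475) = 0*(-475) = 0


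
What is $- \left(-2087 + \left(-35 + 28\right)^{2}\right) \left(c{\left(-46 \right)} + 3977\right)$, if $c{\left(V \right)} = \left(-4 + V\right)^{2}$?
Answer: $13200126$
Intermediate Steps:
$- \left(-2087 + \left(-35 + 28\right)^{2}\right) \left(c{\left(-46 \right)} + 3977\right) = - \left(-2087 + \left(-35 + 28\right)^{2}\right) \left(\left(-4 - 46\right)^{2} + 3977\right) = - \left(-2087 + \left(-7\right)^{2}\right) \left(\left(-50\right)^{2} + 3977\right) = - \left(-2087 + 49\right) \left(2500 + 3977\right) = - \left(-2038\right) 6477 = \left(-1\right) \left(-13200126\right) = 13200126$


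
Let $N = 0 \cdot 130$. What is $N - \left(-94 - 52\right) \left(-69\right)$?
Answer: $-10074$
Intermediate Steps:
$N = 0$
$N - \left(-94 - 52\right) \left(-69\right) = 0 - \left(-94 - 52\right) \left(-69\right) = 0 - \left(-146\right) \left(-69\right) = 0 - 10074 = -10074$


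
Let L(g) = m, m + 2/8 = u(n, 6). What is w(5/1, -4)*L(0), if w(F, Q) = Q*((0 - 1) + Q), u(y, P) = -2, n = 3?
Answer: -45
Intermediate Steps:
m = -9/4 (m = -1/4 - 2 = -9/4 ≈ -2.2500)
L(g) = -9/4
w(F, Q) = Q*(-1 + Q)
w(5/1, -4)*L(0) = -4*(-1 - 4)*(-9/4) = -4*(-5)*(-9/4) = 20*(-9/4) = -45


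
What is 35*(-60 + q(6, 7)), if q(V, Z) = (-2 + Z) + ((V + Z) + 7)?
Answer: -1225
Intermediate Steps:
q(V, Z) = 5 + V + 2*Z (q(V, Z) = (-2 + Z) + (7 + V + Z) = 5 + V + 2*Z)
35*(-60 + q(6, 7)) = 35*(-60 + (5 + 6 + 2*7)) = 35*(-60 + (5 + 6 + 14)) = 35*(-60 + 25) = 35*(-35) = -1225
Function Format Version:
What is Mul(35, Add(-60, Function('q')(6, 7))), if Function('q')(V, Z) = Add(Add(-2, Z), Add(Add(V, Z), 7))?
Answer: -1225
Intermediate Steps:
Function('q')(V, Z) = Add(5, V, Mul(2, Z)) (Function('q')(V, Z) = Add(Add(-2, Z), Add(7, V, Z)) = Add(5, V, Mul(2, Z)))
Mul(35, Add(-60, Function('q')(6, 7))) = Mul(35, Add(-60, Add(5, 6, Mul(2, 7)))) = Mul(35, Add(-60, Add(5, 6, 14))) = Mul(35, Add(-60, 25)) = Mul(35, -35) = -1225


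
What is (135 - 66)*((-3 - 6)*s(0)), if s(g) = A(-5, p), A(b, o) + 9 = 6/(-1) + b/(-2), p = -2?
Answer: 15525/2 ≈ 7762.5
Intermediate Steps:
A(b, o) = -15 - b/2 (A(b, o) = -9 + (6/(-1) + b/(-2)) = -9 + (6*(-1) + b*(-½)) = -9 + (-6 - b/2) = -15 - b/2)
s(g) = -25/2 (s(g) = -15 - ½*(-5) = -15 + 5/2 = -25/2)
(135 - 66)*((-3 - 6)*s(0)) = (135 - 66)*((-3 - 6)*(-25/2)) = 69*(-9*(-25/2)) = 69*(225/2) = 15525/2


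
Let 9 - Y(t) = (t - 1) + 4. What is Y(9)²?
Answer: 9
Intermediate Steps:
Y(t) = 6 - t (Y(t) = 9 - ((t - 1) + 4) = 9 - ((-1 + t) + 4) = 9 - (3 + t) = 9 + (-3 - t) = 6 - t)
Y(9)² = (6 - 1*9)² = (6 - 9)² = (-3)² = 9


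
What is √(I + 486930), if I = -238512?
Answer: 3*√27602 ≈ 498.42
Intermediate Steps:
√(I + 486930) = √(-238512 + 486930) = √248418 = 3*√27602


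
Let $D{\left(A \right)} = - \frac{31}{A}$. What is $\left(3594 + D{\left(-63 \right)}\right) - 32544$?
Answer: $- \frac{1823819}{63} \approx -28950.0$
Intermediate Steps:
$\left(3594 + D{\left(-63 \right)}\right) - 32544 = \left(3594 - \frac{31}{-63}\right) - 32544 = \left(3594 - - \frac{31}{63}\right) - 32544 = \left(3594 + \frac{31}{63}\right) - 32544 = \frac{226453}{63} - 32544 = - \frac{1823819}{63}$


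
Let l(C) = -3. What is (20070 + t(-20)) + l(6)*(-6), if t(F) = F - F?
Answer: 20088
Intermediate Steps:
t(F) = 0
(20070 + t(-20)) + l(6)*(-6) = (20070 + 0) - 3*(-6) = 20070 + 18 = 20088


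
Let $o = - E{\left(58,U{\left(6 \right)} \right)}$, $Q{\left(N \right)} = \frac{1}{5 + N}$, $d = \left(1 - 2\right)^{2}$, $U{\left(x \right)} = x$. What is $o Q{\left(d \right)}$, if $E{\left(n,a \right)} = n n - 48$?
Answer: $- \frac{1658}{3} \approx -552.67$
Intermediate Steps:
$d = 1$ ($d = \left(-1\right)^{2} = 1$)
$E{\left(n,a \right)} = -48 + n^{2}$ ($E{\left(n,a \right)} = n^{2} - 48 = -48 + n^{2}$)
$o = -3316$ ($o = - (-48 + 58^{2}) = - (-48 + 3364) = \left(-1\right) 3316 = -3316$)
$o Q{\left(d \right)} = - \frac{3316}{5 + 1} = - \frac{3316}{6} = \left(-3316\right) \frac{1}{6} = - \frac{1658}{3}$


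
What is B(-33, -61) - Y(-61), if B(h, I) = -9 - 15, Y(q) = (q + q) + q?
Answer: 159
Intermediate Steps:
Y(q) = 3*q (Y(q) = 2*q + q = 3*q)
B(h, I) = -24
B(-33, -61) - Y(-61) = -24 - 3*(-61) = -24 - 1*(-183) = -24 + 183 = 159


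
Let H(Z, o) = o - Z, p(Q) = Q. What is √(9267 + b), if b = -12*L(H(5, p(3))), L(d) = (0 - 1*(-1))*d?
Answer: √9291 ≈ 96.390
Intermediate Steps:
L(d) = d (L(d) = (0 + 1)*d = 1*d = d)
b = 24 (b = -12*(3 - 1*5) = -12*(3 - 5) = -12*(-2) = 24)
√(9267 + b) = √(9267 + 24) = √9291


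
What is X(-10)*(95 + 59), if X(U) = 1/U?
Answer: -77/5 ≈ -15.400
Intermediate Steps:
X(-10)*(95 + 59) = (95 + 59)/(-10) = -⅒*154 = -77/5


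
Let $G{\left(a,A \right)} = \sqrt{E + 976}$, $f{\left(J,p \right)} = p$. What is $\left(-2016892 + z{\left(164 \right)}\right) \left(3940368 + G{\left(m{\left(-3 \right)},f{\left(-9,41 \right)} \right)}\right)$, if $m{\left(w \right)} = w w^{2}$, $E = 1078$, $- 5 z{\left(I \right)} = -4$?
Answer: $- \frac{39736467719808}{5} - \frac{10084456 \sqrt{2054}}{5} \approx -7.9474 \cdot 10^{12}$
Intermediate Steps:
$z{\left(I \right)} = \frac{4}{5}$ ($z{\left(I \right)} = \left(- \frac{1}{5}\right) \left(-4\right) = \frac{4}{5}$)
$m{\left(w \right)} = w^{3}$
$G{\left(a,A \right)} = \sqrt{2054}$ ($G{\left(a,A \right)} = \sqrt{1078 + 976} = \sqrt{2054}$)
$\left(-2016892 + z{\left(164 \right)}\right) \left(3940368 + G{\left(m{\left(-3 \right)},f{\left(-9,41 \right)} \right)}\right) = \left(-2016892 + \frac{4}{5}\right) \left(3940368 + \sqrt{2054}\right) = - \frac{10084456 \left(3940368 + \sqrt{2054}\right)}{5} = - \frac{39736467719808}{5} - \frac{10084456 \sqrt{2054}}{5}$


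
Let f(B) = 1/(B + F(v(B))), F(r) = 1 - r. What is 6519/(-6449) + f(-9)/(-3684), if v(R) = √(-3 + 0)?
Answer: (-24015996*√3 + 192121519*I)/(23758116*(√3 - 8*I)) ≈ -1.0108 - 7.0172e-6*I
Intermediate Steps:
v(R) = I*√3 (v(R) = √(-3) = I*√3)
f(B) = 1/(1 + B - I*√3) (f(B) = 1/(B + (1 - I*√3)) = 1/(1 + B - I*√3))
6519/(-6449) + f(-9)/(-3684) = 6519/(-6449) + 1/(1 - 9 - I*√3*(-3684)) = 6519*(-1/6449) - 1/3684/(-8 - I*√3) = -6519/6449 - 1/(3684*(-8 - I*√3))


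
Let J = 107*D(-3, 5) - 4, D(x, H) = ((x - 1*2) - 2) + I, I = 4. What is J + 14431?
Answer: 14106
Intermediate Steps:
D(x, H) = x (D(x, H) = ((x - 1*2) - 2) + 4 = ((x - 2) - 2) + 4 = ((-2 + x) - 2) + 4 = (-4 + x) + 4 = x)
J = -325 (J = 107*(-3) - 4 = -321 - 4 = -325)
J + 14431 = -325 + 14431 = 14106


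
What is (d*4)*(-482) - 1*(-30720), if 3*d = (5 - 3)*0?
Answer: 30720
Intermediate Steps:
d = 0 (d = ((5 - 3)*0)/3 = (2*0)/3 = (⅓)*0 = 0)
(d*4)*(-482) - 1*(-30720) = (0*4)*(-482) - 1*(-30720) = 0*(-482) + 30720 = 0 + 30720 = 30720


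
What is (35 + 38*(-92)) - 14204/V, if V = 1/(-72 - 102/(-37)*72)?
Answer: -66602777/37 ≈ -1.8001e+6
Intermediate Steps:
V = 37/4680 (V = 1/(-72 - 102*(-1/37)*72) = 1/(-72 + (102/37)*72) = 1/(-72 + 7344/37) = 1/(4680/37) = 37/4680 ≈ 0.0079060)
(35 + 38*(-92)) - 14204/V = (35 + 38*(-92)) - 14204/37/4680 = (35 - 3496) - 14204*4680/37 = -3461 - 1*66474720/37 = -3461 - 66474720/37 = -66602777/37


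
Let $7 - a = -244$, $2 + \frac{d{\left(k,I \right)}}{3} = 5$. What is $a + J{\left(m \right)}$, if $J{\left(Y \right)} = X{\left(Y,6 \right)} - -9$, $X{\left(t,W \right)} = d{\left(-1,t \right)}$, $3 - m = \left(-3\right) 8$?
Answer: $269$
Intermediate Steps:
$m = 27$ ($m = 3 - \left(-3\right) 8 = 3 - -24 = 3 + 24 = 27$)
$d{\left(k,I \right)} = 9$ ($d{\left(k,I \right)} = -6 + 3 \cdot 5 = -6 + 15 = 9$)
$X{\left(t,W \right)} = 9$
$J{\left(Y \right)} = 18$ ($J{\left(Y \right)} = 9 - -9 = 9 + 9 = 18$)
$a = 251$ ($a = 7 - -244 = 7 + 244 = 251$)
$a + J{\left(m \right)} = 251 + 18 = 269$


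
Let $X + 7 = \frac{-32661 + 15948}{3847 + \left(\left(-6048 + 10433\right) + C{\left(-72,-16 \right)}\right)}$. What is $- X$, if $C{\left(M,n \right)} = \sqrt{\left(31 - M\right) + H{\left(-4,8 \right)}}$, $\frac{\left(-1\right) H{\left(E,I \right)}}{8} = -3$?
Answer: $\frac{611941295}{67765697} - \frac{16713 \sqrt{127}}{67765697} \approx 9.0275$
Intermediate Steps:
$H{\left(E,I \right)} = 24$ ($H{\left(E,I \right)} = \left(-8\right) \left(-3\right) = 24$)
$C{\left(M,n \right)} = \sqrt{55 - M}$ ($C{\left(M,n \right)} = \sqrt{\left(31 - M\right) + 24} = \sqrt{55 - M}$)
$X = -7 - \frac{16713}{8232 + \sqrt{127}}$ ($X = -7 + \frac{-32661 + 15948}{3847 + \left(\left(-6048 + 10433\right) + \sqrt{55 - -72}\right)} = -7 - \frac{16713}{3847 + \left(4385 + \sqrt{55 + 72}\right)} = -7 - \frac{16713}{3847 + \left(4385 + \sqrt{127}\right)} = -7 - \frac{16713}{8232 + \sqrt{127}} \approx -9.0275$)
$- X = - (- \frac{611941295}{67765697} + \frac{16713 \sqrt{127}}{67765697}) = \frac{611941295}{67765697} - \frac{16713 \sqrt{127}}{67765697}$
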